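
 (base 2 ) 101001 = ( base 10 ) 41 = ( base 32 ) 19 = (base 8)51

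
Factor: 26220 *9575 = 2^2*3^1*5^3*19^1* 23^1*383^1 = 251056500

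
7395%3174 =1047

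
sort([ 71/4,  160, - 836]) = [ - 836, 71/4,  160 ] 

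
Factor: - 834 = - 2^1 * 3^1*139^1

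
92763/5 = 92763/5 = 18552.60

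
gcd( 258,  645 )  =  129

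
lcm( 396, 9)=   396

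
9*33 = 297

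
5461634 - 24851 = 5436783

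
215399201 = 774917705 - 559518504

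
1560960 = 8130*192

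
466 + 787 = 1253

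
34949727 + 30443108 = 65392835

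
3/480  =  1/160 =0.01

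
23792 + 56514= 80306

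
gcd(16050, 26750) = 5350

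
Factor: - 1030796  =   - 2^2*13^1 * 43^1 * 461^1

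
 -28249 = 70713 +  - 98962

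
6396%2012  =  360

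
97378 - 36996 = 60382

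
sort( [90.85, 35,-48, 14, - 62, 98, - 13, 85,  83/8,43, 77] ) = [ -62,  -  48,-13, 83/8, 14, 35, 43 , 77, 85, 90.85, 98]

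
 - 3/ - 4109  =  3/4109 = 0.00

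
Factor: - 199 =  - 199^1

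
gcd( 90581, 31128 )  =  1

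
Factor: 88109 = 7^1*41^1*307^1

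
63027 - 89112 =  - 26085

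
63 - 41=22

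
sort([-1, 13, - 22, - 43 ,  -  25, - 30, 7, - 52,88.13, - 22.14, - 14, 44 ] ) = [- 52,-43,- 30, - 25, - 22.14, - 22, - 14,- 1, 7,13,44,  88.13]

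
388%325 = 63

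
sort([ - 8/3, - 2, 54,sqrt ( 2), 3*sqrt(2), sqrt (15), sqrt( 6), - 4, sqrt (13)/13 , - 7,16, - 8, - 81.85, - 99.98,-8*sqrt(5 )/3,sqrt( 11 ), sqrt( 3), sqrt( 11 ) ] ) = [ - 99.98,-81.85, - 8,  -  7, - 8*sqrt( 5) /3, - 4, - 8/3, - 2,sqrt( 13 ) /13 , sqrt( 2),sqrt ( 3),sqrt(6), sqrt( 11), sqrt( 11 ), sqrt( 15), 3 * sqrt(2),16,  54 ]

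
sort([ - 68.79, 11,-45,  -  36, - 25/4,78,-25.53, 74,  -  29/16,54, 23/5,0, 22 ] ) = [ - 68.79, - 45 ,-36, - 25.53,-25/4, - 29/16,0,23/5, 11,22,54,74,78]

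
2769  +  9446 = 12215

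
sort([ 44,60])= [ 44, 60 ] 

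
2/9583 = 2/9583 = 0.00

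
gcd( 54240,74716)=4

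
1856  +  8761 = 10617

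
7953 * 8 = 63624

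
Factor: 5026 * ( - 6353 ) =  - 31930178 = - 2^1 *7^1  *359^1 * 6353^1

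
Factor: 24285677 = 13^1 * 23^1*81223^1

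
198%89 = 20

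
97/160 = 97/160= 0.61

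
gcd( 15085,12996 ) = 1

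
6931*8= 55448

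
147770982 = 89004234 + 58766748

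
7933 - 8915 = - 982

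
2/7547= 2/7547 = 0.00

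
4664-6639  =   - 1975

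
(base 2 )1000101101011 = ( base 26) 6fd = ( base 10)4459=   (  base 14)18a7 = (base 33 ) 434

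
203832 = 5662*36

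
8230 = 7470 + 760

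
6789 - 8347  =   - 1558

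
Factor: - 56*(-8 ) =2^6*7^1 = 448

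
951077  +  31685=982762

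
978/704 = 489/352   =  1.39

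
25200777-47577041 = -22376264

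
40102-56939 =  - 16837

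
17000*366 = 6222000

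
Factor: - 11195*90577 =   -  5^1*53^1*1709^1*2239^1=- 1014009515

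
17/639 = 17/639 = 0.03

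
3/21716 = 3/21716 = 0.00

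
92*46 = 4232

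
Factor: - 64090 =  -  2^1*5^1*13^1*17^1 * 29^1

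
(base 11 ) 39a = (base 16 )1d8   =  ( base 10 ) 472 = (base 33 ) EA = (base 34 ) DU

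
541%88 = 13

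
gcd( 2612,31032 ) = 4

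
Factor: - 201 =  - 3^1 *67^1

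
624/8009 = 624/8009 = 0.08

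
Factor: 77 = 7^1*11^1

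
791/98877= 791/98877 =0.01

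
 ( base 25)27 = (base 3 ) 2010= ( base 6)133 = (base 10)57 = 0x39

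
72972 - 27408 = 45564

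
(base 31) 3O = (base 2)1110101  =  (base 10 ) 117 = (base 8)165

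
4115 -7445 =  - 3330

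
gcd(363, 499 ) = 1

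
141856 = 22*6448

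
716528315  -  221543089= 494985226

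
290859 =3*96953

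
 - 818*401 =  -328018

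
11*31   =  341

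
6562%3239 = 84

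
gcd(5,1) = 1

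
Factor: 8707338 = 2^1 *3^4*59^1*911^1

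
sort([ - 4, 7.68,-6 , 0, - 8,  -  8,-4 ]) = [ - 8, - 8, - 6, - 4, - 4, 0, 7.68 ] 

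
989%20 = 9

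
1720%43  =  0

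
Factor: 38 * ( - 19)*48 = -34656 = - 2^5*3^1 * 19^2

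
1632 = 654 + 978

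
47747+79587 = 127334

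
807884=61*13244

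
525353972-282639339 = 242714633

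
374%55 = 44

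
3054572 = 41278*74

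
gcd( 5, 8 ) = 1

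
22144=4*5536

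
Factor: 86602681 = 11^1 * 37^1* 389^1*547^1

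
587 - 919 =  - 332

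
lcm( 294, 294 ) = 294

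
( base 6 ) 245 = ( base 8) 145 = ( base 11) 92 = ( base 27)3K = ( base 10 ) 101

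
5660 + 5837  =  11497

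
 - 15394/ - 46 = 7697/23 = 334.65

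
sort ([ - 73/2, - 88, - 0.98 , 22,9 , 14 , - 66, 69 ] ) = [-88, - 66, - 73/2, - 0.98,  9 , 14,  22,69 ]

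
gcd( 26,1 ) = 1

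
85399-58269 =27130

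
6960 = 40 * 174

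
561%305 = 256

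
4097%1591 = 915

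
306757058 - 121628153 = 185128905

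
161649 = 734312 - 572663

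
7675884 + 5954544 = 13630428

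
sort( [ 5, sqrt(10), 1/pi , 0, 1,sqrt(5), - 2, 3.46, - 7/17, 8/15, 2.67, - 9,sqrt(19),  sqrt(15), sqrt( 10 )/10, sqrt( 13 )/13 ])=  [ - 9, - 2, -7/17, 0, sqrt(13 )/13, sqrt( 10)/10, 1/pi,  8/15,1,sqrt(5) , 2.67,sqrt( 10 ),3.46, sqrt( 15), sqrt(19), 5 ] 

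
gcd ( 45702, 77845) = 1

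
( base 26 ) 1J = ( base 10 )45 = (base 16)2d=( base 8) 55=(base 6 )113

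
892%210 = 52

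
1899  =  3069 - 1170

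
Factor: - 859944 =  - 2^3  *3^1 * 35831^1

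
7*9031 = 63217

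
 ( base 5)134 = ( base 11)40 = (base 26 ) 1I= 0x2C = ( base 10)44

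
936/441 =2+6/49=2.12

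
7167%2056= 999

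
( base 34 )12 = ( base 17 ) 22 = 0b100100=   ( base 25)1b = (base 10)36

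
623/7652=623/7652  =  0.08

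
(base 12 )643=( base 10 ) 915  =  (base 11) 762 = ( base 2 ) 1110010011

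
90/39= 30/13= 2.31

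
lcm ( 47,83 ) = 3901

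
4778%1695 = 1388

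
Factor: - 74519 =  - 43^1*1733^1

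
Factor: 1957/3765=3^ (  -  1) * 5^( - 1) * 19^1*103^1*251^( - 1) 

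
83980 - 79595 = 4385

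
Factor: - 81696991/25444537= - 157^1*601^(-1)*42337^( - 1)*520363^1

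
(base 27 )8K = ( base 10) 236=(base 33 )75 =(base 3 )22202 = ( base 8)354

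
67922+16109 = 84031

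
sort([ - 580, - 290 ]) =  [ - 580, - 290 ] 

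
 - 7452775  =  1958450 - 9411225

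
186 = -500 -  - 686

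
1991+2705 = 4696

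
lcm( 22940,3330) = 206460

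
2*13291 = 26582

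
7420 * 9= 66780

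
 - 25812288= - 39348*656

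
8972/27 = 332 + 8/27 = 332.30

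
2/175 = 2/175 = 0.01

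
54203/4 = 13550+ 3/4 = 13550.75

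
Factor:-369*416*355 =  - 2^5*3^2 * 5^1*13^1*41^1*71^1 =- 54493920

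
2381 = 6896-4515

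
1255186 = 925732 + 329454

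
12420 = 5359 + 7061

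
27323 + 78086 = 105409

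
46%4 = 2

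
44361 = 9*4929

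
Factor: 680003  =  680003^1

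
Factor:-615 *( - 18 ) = 11070 = 2^1  *  3^3 * 5^1 * 41^1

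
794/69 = 794/69 = 11.51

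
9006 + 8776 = 17782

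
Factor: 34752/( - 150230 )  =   - 96/415 = - 2^5*3^1*5^( - 1)*83^( - 1 ) 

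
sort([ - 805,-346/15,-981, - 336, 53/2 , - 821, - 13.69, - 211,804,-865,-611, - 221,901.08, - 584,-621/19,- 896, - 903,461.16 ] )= [-981, - 903,-896,  -  865, - 821,  -  805, - 611, - 584,-336, - 221,-211, - 621/19, - 346/15,-13.69,  53/2,461.16, 804, 901.08]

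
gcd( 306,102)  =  102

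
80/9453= 80/9453 = 0.01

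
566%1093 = 566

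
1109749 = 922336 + 187413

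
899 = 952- 53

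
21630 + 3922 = 25552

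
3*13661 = 40983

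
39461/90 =39461/90 =438.46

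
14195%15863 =14195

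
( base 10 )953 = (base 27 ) 188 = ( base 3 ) 1022022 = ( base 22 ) 1l7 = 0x3B9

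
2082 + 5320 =7402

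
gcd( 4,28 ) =4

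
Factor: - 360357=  - 3^1*113^1*1063^1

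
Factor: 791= 7^1*113^1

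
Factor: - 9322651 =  - 13^1 * 717127^1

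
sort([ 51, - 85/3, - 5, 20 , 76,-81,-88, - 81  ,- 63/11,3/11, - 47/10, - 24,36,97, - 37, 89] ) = [-88,-81,-81 ,  -  37, - 85/3 , - 24, - 63/11, - 5,-47/10,3/11,  20, 36 , 51,76,  89, 97]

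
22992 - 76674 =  - 53682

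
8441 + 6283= 14724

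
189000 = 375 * 504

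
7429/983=7429/983 = 7.56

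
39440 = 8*4930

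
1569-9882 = - 8313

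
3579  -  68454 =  - 64875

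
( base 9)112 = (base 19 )4G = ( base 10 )92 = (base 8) 134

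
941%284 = 89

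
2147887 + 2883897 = 5031784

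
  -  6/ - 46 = 3/23  =  0.13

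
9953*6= 59718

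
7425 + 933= 8358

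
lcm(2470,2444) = 232180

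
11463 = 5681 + 5782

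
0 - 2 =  - 2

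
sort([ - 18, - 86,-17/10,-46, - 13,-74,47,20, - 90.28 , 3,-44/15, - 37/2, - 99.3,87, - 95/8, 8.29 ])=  [ - 99.3, - 90.28, -86, - 74,-46, - 37/2, - 18,  -  13,-95/8, - 44/15, - 17/10, 3,8.29,20, 47,87]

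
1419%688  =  43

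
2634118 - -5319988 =7954106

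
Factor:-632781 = -3^2*70309^1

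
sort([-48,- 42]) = [ - 48 ,-42] 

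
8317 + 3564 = 11881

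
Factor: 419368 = 2^3*19^1*31^1*  89^1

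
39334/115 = 342 + 4/115= 342.03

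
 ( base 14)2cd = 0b1000111101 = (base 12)3b9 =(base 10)573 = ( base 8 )1075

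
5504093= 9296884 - 3792791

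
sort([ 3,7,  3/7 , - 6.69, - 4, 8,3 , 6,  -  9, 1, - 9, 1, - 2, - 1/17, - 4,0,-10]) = [ - 10 , - 9, - 9,- 6.69, - 4, - 4, - 2, - 1/17,0,3/7, 1, 1,3 , 3 , 6, 7, 8] 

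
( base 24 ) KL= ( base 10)501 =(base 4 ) 13311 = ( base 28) hp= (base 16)1F5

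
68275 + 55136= 123411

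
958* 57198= 54795684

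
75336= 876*86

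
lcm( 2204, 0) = 0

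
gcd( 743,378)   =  1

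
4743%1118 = 271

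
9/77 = 9/77 = 0.12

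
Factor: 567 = 3^4*7^1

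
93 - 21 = 72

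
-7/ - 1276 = 7/1276 = 0.01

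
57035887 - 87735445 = -30699558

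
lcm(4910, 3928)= 19640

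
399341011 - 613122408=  - 213781397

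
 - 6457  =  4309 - 10766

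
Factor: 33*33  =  1089=3^2*11^2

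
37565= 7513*5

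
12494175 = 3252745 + 9241430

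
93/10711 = 93/10711 = 0.01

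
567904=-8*(  -  70988 )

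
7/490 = 1/70=0.01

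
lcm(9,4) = 36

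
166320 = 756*220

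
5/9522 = 5/9522=0.00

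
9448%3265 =2918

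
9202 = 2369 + 6833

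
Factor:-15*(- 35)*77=40425= 3^1*5^2*7^2*11^1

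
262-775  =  -513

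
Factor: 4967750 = 2^1*5^3*  31^1*641^1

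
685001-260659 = 424342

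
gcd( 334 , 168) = 2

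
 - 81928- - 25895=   -  56033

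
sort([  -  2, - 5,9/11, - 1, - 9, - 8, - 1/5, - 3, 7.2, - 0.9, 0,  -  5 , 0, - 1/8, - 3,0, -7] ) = [ - 9, - 8, - 7, - 5,  -  5, - 3,-3,- 2,  -  1, - 0.9, - 1/5, - 1/8, 0, 0,0, 9/11,7.2]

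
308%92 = 32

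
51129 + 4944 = 56073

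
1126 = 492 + 634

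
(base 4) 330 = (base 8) 74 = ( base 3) 2020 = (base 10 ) 60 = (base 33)1r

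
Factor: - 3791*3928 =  - 2^3*17^1*223^1 * 491^1 = - 14891048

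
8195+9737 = 17932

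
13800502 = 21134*653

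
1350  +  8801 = 10151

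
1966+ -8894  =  -6928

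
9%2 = 1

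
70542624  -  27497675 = 43044949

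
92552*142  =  13142384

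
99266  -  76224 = 23042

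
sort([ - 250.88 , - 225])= [- 250.88,-225] 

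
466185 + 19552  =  485737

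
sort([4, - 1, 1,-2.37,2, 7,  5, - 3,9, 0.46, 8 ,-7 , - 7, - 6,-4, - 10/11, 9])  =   [ - 7, - 7, -6, - 4, - 3, - 2.37, - 1, - 10/11, 0.46, 1, 2, 4, 5, 7, 8,9, 9]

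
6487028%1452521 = 676944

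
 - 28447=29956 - 58403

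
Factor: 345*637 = 3^1*5^1 * 7^2*13^1*23^1 = 219765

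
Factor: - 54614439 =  - 3^3*11^2*73^1*229^1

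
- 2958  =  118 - 3076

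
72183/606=24061/202 =119.11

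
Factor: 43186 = 2^1*11^1 *13^1 * 151^1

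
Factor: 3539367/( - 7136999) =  - 3^2*13^3*89^( -1)*179^1*80191^( - 1)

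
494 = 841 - 347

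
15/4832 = 15/4832 = 0.00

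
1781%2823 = 1781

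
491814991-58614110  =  433200881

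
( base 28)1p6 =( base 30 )1jk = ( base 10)1490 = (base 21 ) 37K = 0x5d2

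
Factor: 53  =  53^1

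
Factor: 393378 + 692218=1085596=2^2*127^1*2137^1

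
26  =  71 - 45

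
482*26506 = 12775892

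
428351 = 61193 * 7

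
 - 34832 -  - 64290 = 29458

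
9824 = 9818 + 6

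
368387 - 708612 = -340225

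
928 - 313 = 615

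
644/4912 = 161/1228 = 0.13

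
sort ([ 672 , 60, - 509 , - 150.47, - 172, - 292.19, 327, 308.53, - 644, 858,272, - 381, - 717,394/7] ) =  [  -  717,  -  644, - 509,-381, -292.19, - 172, - 150.47, 394/7 , 60, 272,308.53,327, 672,858 ] 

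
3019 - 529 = 2490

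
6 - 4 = 2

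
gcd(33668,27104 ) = 4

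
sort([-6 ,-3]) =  [-6, - 3] 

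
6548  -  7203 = -655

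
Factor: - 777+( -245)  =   - 2^1 * 7^1*73^1 = -1022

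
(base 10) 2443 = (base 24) 45j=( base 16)98B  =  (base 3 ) 10100111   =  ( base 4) 212023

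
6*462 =2772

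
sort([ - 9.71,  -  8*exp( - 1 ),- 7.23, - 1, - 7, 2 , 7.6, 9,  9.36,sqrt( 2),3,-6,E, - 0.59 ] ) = [ - 9.71, - 7.23, - 7, - 6,-8*exp( - 1),-1,-0.59,  sqrt( 2 ) , 2,E, 3,7.6,9,9.36 ]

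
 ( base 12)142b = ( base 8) 4443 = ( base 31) 2DE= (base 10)2339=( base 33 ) 24t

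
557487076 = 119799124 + 437687952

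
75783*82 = 6214206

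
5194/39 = 5194/39 =133.18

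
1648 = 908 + 740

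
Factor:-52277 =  - 61^1*857^1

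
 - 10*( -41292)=412920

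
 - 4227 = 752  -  4979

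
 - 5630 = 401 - 6031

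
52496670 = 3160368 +49336302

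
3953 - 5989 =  - 2036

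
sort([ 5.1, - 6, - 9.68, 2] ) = [ - 9.68, - 6, 2,5.1 ] 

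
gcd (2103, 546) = 3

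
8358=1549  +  6809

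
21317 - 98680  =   -77363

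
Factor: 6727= 7^1*31^2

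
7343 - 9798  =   - 2455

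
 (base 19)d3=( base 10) 250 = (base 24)aa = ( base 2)11111010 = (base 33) 7J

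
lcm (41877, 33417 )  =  3308283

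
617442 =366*1687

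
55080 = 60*918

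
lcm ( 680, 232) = 19720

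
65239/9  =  7248 + 7/9 = 7248.78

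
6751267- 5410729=1340538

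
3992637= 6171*647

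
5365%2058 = 1249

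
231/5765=231/5765 = 0.04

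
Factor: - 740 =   -  2^2*5^1*37^1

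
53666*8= 429328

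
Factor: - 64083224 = -2^3 * 8010403^1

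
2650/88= 1325/44 = 30.11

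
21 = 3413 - 3392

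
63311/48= 63311/48  =  1318.98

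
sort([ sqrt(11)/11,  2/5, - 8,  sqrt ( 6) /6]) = [ - 8 , sqrt ( 11 )/11,  2/5,sqrt( 6) /6]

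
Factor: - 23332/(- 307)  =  76 = 2^2 * 19^1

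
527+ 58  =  585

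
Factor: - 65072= - 2^4 * 7^2*83^1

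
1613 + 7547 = 9160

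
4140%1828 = 484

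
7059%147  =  3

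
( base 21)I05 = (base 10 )7943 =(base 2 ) 1111100000111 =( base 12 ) 471B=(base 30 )8on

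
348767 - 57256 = 291511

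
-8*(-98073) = 784584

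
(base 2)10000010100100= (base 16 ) 20a4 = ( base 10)8356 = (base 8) 20244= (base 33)7M7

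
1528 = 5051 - 3523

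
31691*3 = 95073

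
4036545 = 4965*813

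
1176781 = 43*27367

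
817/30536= 817/30536 = 0.03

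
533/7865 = 41/605 = 0.07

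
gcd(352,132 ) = 44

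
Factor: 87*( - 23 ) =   -  3^1*23^1 * 29^1 = -2001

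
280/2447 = 280/2447 = 0.11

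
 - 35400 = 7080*(-5)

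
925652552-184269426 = 741383126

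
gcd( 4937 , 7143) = 1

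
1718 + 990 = 2708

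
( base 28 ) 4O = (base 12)b4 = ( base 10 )136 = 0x88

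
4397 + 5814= 10211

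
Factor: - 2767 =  - 2767^1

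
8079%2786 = 2507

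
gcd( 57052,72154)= 1678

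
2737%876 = 109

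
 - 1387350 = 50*( - 27747)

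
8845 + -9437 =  - 592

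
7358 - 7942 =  - 584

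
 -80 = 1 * ( - 80) 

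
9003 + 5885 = 14888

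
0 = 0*6198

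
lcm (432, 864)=864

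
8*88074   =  704592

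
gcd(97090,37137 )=1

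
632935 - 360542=272393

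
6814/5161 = 1 + 1653/5161 = 1.32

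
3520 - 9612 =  - 6092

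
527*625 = 329375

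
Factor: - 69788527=-43^1*71^1 * 22859^1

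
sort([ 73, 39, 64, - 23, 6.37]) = [ - 23, 6.37,39, 64,73 ]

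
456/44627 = 456/44627 = 0.01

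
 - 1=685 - 686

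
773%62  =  29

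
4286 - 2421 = 1865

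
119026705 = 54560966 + 64465739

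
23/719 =23/719 =0.03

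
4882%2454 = 2428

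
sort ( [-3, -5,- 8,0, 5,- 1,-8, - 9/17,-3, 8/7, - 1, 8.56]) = [ - 8,  -  8, - 5, - 3 ,-3, - 1,-1,  -  9/17, 0 , 8/7,  5 , 8.56 ] 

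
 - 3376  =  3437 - 6813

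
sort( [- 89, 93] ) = [ - 89, 93 ] 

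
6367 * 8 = 50936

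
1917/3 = 639 =639.00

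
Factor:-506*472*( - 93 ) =22211376 = 2^4*3^1*11^1*23^1 * 31^1*59^1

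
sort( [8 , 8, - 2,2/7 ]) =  [ - 2, 2/7, 8, 8]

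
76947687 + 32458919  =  109406606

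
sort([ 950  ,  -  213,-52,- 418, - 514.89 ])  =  [ - 514.89, - 418,-213,-52, 950]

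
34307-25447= 8860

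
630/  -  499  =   - 2+368/499 = -1.26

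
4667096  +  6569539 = 11236635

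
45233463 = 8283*5461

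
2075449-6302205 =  - 4226756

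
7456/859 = 8+584/859  =  8.68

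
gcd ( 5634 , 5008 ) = 626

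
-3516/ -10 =1758/5  =  351.60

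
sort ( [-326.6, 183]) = [ - 326.6,183 ]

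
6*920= 5520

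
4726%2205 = 316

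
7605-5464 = 2141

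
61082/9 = 6786 + 8/9 = 6786.89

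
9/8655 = 3/2885  =  0.00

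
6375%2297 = 1781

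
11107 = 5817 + 5290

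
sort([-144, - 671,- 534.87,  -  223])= [ - 671,-534.87,-223, - 144]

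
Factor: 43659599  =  5303^1* 8233^1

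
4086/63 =454/7 = 64.86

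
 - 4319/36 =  - 120 + 1/36= -119.97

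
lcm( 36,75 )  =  900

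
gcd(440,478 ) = 2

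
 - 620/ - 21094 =310/10547 = 0.03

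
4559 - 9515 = -4956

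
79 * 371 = 29309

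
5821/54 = 5821/54 = 107.80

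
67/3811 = 67/3811 = 0.02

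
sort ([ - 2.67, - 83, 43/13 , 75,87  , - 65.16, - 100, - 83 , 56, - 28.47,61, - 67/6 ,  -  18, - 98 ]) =[ - 100,-98, - 83,  -  83, - 65.16 , - 28.47 , - 18, - 67/6, - 2.67, 43/13, 56, 61,75, 87 ] 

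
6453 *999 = 6446547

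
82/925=82/925 = 0.09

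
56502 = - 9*(-6278 )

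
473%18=5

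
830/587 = 830/587 = 1.41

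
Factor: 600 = 2^3*3^1*5^2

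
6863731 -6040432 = 823299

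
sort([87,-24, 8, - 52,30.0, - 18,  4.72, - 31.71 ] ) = [ - 52, - 31.71, - 24, - 18,4.72,8, 30.0,87]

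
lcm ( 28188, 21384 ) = 620136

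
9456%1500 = 456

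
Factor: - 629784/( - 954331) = 2^3*3^2*7^( - 1 ) * 8747^1 * 136333^( - 1)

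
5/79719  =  5/79719 = 0.00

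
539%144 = 107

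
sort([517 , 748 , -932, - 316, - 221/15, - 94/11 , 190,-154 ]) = [ - 932, - 316, - 154,  -  221/15, - 94/11,190, 517, 748]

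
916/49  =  916/49 = 18.69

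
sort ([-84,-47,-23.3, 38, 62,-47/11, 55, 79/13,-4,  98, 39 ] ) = [ - 84, - 47,-23.3,-47/11,- 4,79/13, 38, 39, 55, 62,98 ]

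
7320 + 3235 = 10555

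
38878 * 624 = 24259872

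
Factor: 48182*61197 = 2948593854 = 2^1*3^1 *20399^1 * 24091^1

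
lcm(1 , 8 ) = 8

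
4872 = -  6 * ( - 812 ) 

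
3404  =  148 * 23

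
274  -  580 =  - 306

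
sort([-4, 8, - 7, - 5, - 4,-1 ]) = [-7, - 5, - 4,-4,  -  1, 8] 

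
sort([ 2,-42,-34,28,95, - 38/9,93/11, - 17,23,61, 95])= [- 42, - 34,-17 , - 38/9,2,93/11,23,28,61, 95, 95]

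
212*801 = 169812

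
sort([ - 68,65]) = [ - 68, 65]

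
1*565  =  565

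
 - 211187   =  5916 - 217103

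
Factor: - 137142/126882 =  - 401/371 = - 7^( - 1)*53^( - 1)*401^1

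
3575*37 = 132275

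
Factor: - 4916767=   -  379^1*12973^1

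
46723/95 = 46723/95 = 491.82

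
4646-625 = 4021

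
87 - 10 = 77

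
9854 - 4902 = 4952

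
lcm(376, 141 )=1128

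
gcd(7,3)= 1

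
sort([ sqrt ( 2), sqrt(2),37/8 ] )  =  [ sqrt(2),sqrt(2 ),37/8] 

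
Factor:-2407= - 29^1 * 83^1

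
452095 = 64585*7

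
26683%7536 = 4075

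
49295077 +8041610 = 57336687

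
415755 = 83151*5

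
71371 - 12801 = 58570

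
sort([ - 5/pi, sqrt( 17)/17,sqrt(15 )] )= [ - 5/pi,sqrt( 17 )/17, sqrt ( 15) ]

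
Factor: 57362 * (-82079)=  - 2^1*23^1*29^1*43^1*211^1*389^1  =  -4708215598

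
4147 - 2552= 1595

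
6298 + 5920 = 12218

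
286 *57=16302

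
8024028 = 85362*94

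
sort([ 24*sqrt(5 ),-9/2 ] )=[- 9/2, 24*sqrt(5 )]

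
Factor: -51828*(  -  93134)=4826948952=2^3*3^1*7^1*617^1*46567^1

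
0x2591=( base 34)8AT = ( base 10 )9617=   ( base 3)111012012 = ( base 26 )e5n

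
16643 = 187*89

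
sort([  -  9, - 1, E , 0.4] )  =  [-9,-1, 0.4, E]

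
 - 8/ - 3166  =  4/1583  =  0.00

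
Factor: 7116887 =19^1*31^1*43^1*281^1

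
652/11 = 652/11 = 59.27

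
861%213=9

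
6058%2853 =352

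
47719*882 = 42088158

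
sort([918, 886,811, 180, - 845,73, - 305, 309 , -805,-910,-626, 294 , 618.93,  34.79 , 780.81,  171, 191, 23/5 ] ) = [-910, - 845, - 805, - 626, - 305, 23/5, 34.79, 73, 171, 180,191  ,  294 , 309, 618.93, 780.81,811,886,918]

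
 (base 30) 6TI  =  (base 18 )1176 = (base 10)6288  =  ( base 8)14220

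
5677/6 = 946 + 1/6 = 946.17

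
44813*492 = 22047996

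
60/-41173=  - 1+ 41113/41173 =-0.00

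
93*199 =18507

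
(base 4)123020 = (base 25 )2jb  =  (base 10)1736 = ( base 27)2A8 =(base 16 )6C8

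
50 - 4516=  - 4466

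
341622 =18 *18979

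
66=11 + 55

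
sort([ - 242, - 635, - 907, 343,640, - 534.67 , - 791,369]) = [-907, - 791, - 635,  -  534.67,-242,  343, 369,  640]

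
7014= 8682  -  1668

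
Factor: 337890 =2^1*3^1 * 5^1*7^1*1609^1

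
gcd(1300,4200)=100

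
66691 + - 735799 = -669108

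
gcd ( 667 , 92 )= 23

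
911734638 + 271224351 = 1182958989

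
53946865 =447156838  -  393209973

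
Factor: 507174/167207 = 2^1 * 3^1*137^1*271^( - 1 ) = 822/271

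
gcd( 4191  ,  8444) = 1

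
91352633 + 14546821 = 105899454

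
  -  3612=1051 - 4663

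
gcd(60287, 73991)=1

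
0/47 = 0=0.00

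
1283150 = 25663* 50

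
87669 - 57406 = 30263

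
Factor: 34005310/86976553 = 2^1*5^1*1303^( - 1) * 66751^( - 1 )* 3400531^1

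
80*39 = 3120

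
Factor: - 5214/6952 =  - 2^( - 2)*3^1 = - 3/4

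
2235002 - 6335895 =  - 4100893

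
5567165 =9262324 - 3695159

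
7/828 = 7/828 = 0.01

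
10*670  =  6700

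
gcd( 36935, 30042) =1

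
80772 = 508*159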